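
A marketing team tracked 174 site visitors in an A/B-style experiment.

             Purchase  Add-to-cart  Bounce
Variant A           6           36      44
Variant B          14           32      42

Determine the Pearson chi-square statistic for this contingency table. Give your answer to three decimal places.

3.459

Row totals: 86, 88. Column totals: 20, 68, 86. Grand total N = 174.
Expected counts (row total × column total / N):
  Variant A, Purchase: 86×20/174 = 9.8851
  Variant A, Add-to-cart: 86×68/174 = 33.6092
  Variant A, Bounce: 86×86/174 = 42.5057
  Variant B, Purchase: 88×20/174 = 10.1149
  Variant B, Add-to-cart: 88×68/174 = 34.3908
  Variant B, Bounce: 88×86/174 = 43.4943
Contributions (O − E)²/E:
  (6 − 9.8851)²/9.8851 = 1.5269
  (36 − 33.6092)²/33.6092 = 0.1701
  (44 − 42.5057)²/42.5057 = 0.0525
  (14 − 10.1149)²/10.1149 = 1.4923
  (32 − 34.3908)²/34.3908 = 0.1662
  (42 − 43.4943)²/43.4943 = 0.0513
χ² = 1.5269 + 0.1701 + 0.0525 + 1.4923 + 0.1662 + 0.0513 = 3.459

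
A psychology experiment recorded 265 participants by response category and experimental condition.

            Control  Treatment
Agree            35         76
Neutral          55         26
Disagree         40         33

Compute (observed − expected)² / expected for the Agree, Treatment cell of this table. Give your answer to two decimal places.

Row total (Agree) = 111; column total (Treatment) = 135; N = 265.
Expected count E = 111 × 135 / 265 = 56.547.
Contribution = (O − E)²/E = (76 − 56.547)² / 56.547 = 6.69.

6.69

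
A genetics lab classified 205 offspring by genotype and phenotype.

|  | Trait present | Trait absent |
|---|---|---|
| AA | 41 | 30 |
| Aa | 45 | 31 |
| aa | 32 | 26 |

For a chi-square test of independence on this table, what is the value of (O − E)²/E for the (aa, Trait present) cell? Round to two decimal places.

Row total (aa) = 58; column total (Trait present) = 118; N = 205.
Expected count E = 58 × 118 / 205 = 33.385.
Contribution = (O − E)²/E = (32 − 33.385)² / 33.385 = 0.06.

0.06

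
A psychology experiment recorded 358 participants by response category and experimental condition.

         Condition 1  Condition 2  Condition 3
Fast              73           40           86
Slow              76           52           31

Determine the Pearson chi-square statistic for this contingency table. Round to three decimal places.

23.302

Row totals: 199, 159. Column totals: 149, 92, 117. Grand total N = 358.
Expected counts (row total × column total / N):
  Fast, Condition 1: 199×149/358 = 82.8240
  Fast, Condition 2: 199×92/358 = 51.1397
  Fast, Condition 3: 199×117/358 = 65.0363
  Slow, Condition 1: 159×149/358 = 66.1760
  Slow, Condition 2: 159×92/358 = 40.8603
  Slow, Condition 3: 159×117/358 = 51.9637
Contributions (O − E)²/E:
  (73 − 82.8240)²/82.8240 = 1.1653
  (40 − 51.1397)²/51.1397 = 2.4265
  (86 − 65.0363)²/65.0363 = 6.7574
  (76 − 66.1760)²/66.1760 = 1.4584
  (52 − 40.8603)²/40.8603 = 3.0370
  (31 − 51.9637)²/51.9637 = 8.4574
χ² = 1.1653 + 2.4265 + 6.7574 + 1.4584 + 3.0370 + 8.4574 = 23.302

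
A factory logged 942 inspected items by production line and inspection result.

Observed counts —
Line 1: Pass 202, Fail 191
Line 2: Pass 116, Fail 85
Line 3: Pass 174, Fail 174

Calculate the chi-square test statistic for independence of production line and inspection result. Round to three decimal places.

3.223

Row totals: 393, 201, 348. Column totals: 492, 450. Grand total N = 942.
Expected counts (row total × column total / N):
  Line 1, Pass: 393×492/942 = 205.2611
  Line 1, Fail: 393×450/942 = 187.7389
  Line 2, Pass: 201×492/942 = 104.9809
  Line 2, Fail: 201×450/942 = 96.0191
  Line 3, Pass: 348×492/942 = 181.7580
  Line 3, Fail: 348×450/942 = 166.2420
Contributions (O − E)²/E:
  (202 − 205.2611)²/205.2611 = 0.0518
  (191 − 187.7389)²/187.7389 = 0.0566
  (116 − 104.9809)²/104.9809 = 1.1566
  (85 − 96.0191)²/96.0191 = 1.2645
  (174 − 181.7580)²/181.7580 = 0.3311
  (174 − 166.2420)²/166.2420 = 0.3620
χ² = 0.0518 + 0.0566 + 1.1566 + 1.2645 + 0.3311 + 0.3620 = 3.223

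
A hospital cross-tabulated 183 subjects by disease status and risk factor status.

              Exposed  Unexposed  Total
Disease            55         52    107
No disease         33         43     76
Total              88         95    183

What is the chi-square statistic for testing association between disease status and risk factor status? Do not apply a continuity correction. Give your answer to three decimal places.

Grand total N = 183.
Expected counts (row total × column total / N):
  Disease, Exposed: 107×88/183 = 51.4536
  Disease, Unexposed: 107×95/183 = 55.5464
  No disease, Exposed: 76×88/183 = 36.5464
  No disease, Unexposed: 76×95/183 = 39.4536
Contributions (O − E)²/E:
  (55 − 51.4536)²/51.4536 = 0.2444
  (52 − 55.5464)²/55.5464 = 0.2264
  (33 − 36.5464)²/36.5464 = 0.3441
  (43 − 39.4536)²/39.4536 = 0.3188
χ² = 0.2444 + 0.2264 + 0.3441 + 0.3188 = 1.134

1.134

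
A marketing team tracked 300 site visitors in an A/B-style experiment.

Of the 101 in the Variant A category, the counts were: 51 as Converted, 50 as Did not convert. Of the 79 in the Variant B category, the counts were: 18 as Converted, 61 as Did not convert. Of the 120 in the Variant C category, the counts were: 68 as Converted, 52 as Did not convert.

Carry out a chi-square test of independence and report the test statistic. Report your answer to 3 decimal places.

Row totals: 101, 79, 120. Column totals: 137, 163. Grand total N = 300.
Expected counts (row total × column total / N):
  Variant A, Converted: 101×137/300 = 46.1233
  Variant A, Did not convert: 101×163/300 = 54.8767
  Variant B, Converted: 79×137/300 = 36.0767
  Variant B, Did not convert: 79×163/300 = 42.9233
  Variant C, Converted: 120×137/300 = 54.8000
  Variant C, Did not convert: 120×163/300 = 65.2000
Contributions (O − E)²/E:
  (51 − 46.1233)²/46.1233 = 0.5156
  (50 − 54.8767)²/54.8767 = 0.4334
  (18 − 36.0767)²/36.0767 = 9.0576
  (61 − 42.9233)²/42.9233 = 7.6128
  (68 − 54.8000)²/54.8000 = 3.1796
  (52 − 65.2000)²/65.2000 = 2.6724
χ² = 0.5156 + 0.4334 + 9.0576 + 7.6128 + 3.1796 + 2.6724 = 23.471

23.471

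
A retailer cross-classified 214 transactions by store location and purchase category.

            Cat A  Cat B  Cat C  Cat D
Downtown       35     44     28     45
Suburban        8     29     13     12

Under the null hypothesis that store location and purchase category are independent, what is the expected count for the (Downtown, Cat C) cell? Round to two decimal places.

29.12

Row total (Downtown) = 152; column total (Cat C) = 41; grand total N = 214.
Expected count = (row total × column total) / N = 152 × 41 / 214 = 29.12.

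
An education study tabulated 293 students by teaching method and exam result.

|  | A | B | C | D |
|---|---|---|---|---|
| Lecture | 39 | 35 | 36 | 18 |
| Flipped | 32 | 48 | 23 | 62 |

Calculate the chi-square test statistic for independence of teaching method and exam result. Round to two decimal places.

Row totals: 128, 165. Column totals: 71, 83, 59, 80. Grand total N = 293.
Expected counts (row total × column total / N):
  Lecture, A: 128×71/293 = 31.017
  Lecture, B: 128×83/293 = 36.259
  Lecture, C: 128×59/293 = 25.775
  Lecture, D: 128×80/293 = 34.949
  Flipped, A: 165×71/293 = 39.983
  Flipped, B: 165×83/293 = 46.741
  Flipped, C: 165×59/293 = 33.225
  Flipped, D: 165×80/293 = 45.051
Contributions (O − E)²/E:
  (39 − 31.017)²/31.017 = 2.0546
  (35 − 36.259)²/36.259 = 0.0437
  (36 − 25.775)²/25.775 = 4.0563
  (18 − 34.949)²/34.949 = 8.2197
  (32 − 39.983)²/39.983 = 1.5939
  (48 − 46.741)²/46.741 = 0.0339
  (23 − 33.225)²/33.225 = 3.1467
  (62 − 45.051)²/45.051 = 6.3765
χ² = 2.0546 + 0.0437 + 4.0563 + 8.2197 + 1.5939 + 0.0339 + 3.1467 + 6.3765 = 25.53

25.53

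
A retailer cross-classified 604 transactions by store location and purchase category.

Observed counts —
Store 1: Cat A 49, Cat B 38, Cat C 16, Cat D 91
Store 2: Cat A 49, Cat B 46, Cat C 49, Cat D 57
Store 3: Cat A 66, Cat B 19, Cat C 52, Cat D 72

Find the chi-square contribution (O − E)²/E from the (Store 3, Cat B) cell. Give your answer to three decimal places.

Row total (Store 3) = 209; column total (Cat B) = 103; N = 604.
Expected count E = 209 × 103 / 604 = 35.6407.
Contribution = (O − E)²/E = (19 − 35.6407)² / 35.6407 = 7.770.

7.770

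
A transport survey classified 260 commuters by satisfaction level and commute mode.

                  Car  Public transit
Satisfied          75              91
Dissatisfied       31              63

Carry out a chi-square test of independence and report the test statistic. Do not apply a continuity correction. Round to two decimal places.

Row totals: 166, 94. Column totals: 106, 154. Grand total N = 260.
Expected counts (row total × column total / N):
  Satisfied, Car: 166×106/260 = 67.677
  Satisfied, Public transit: 166×154/260 = 98.323
  Dissatisfied, Car: 94×106/260 = 38.323
  Dissatisfied, Public transit: 94×154/260 = 55.677
Contributions (O − E)²/E:
  (75 − 67.677)²/67.677 = 0.7924
  (91 − 98.323)²/98.323 = 0.5454
  (31 − 38.323)²/38.323 = 1.3993
  (63 − 55.677)²/55.677 = 0.9632
χ² = 0.7924 + 0.5454 + 1.3993 + 0.9632 = 3.70

3.70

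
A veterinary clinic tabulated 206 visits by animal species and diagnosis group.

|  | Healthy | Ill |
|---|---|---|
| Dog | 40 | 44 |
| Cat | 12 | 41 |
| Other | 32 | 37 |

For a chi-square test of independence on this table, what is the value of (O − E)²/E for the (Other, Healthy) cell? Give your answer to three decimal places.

0.531

Row total (Other) = 69; column total (Healthy) = 84; N = 206.
Expected count E = 69 × 84 / 206 = 28.1359.
Contribution = (O − E)²/E = (32 − 28.1359)² / 28.1359 = 0.531.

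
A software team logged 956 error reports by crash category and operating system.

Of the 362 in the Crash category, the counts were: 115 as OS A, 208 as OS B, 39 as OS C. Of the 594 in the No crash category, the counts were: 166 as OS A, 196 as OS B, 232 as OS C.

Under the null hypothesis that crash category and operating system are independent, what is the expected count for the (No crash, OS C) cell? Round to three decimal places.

Row total (No crash) = 594; column total (OS C) = 271; grand total N = 956.
Expected count = (row total × column total) / N = 594 × 271 / 956 = 168.383.

168.383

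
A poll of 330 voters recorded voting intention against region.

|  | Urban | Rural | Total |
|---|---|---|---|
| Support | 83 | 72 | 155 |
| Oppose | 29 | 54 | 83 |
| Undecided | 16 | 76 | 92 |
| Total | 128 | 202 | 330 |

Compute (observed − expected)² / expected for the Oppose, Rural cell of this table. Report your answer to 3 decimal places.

Row total (Oppose) = 83; column total (Rural) = 202; N = 330.
Expected count E = 83 × 202 / 330 = 50.8061.
Contribution = (O − E)²/E = (54 − 50.8061)² / 50.8061 = 0.201.

0.201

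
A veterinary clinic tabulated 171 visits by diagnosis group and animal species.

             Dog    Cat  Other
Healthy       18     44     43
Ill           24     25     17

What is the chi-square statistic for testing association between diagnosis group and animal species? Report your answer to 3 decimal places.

Row totals: 105, 66. Column totals: 42, 69, 60. Grand total N = 171.
Expected counts (row total × column total / N):
  Healthy, Dog: 105×42/171 = 25.7895
  Healthy, Cat: 105×69/171 = 42.3684
  Healthy, Other: 105×60/171 = 36.8421
  Ill, Dog: 66×42/171 = 16.2105
  Ill, Cat: 66×69/171 = 26.6316
  Ill, Other: 66×60/171 = 23.1579
Contributions (O − E)²/E:
  (18 − 25.7895)²/25.7895 = 2.3528
  (44 − 42.3684)²/42.3684 = 0.0628
  (43 − 36.8421)²/36.8421 = 1.0293
  (24 − 16.2105)²/16.2105 = 3.7430
  (25 − 26.6316)²/26.6316 = 0.1000
  (17 − 23.1579)²/23.1579 = 1.6374
χ² = 2.3528 + 0.0628 + 1.0293 + 3.7430 + 0.1000 + 1.6374 = 8.925

8.925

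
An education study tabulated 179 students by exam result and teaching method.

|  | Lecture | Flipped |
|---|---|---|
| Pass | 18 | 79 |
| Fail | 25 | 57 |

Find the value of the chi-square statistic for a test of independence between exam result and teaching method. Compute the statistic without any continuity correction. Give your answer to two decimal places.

Row totals: 97, 82. Column totals: 43, 136. Grand total N = 179.
Expected counts (row total × column total / N):
  Pass, Lecture: 97×43/179 = 23.302
  Pass, Flipped: 97×136/179 = 73.698
  Fail, Lecture: 82×43/179 = 19.698
  Fail, Flipped: 82×136/179 = 62.302
Contributions (O − E)²/E:
  (18 − 23.302)²/23.302 = 1.2064
  (79 − 73.698)²/73.698 = 0.3814
  (25 − 19.698)²/19.698 = 1.4271
  (57 − 62.302)²/62.302 = 0.4512
χ² = 1.2064 + 0.3814 + 1.4271 + 0.4512 = 3.47

3.47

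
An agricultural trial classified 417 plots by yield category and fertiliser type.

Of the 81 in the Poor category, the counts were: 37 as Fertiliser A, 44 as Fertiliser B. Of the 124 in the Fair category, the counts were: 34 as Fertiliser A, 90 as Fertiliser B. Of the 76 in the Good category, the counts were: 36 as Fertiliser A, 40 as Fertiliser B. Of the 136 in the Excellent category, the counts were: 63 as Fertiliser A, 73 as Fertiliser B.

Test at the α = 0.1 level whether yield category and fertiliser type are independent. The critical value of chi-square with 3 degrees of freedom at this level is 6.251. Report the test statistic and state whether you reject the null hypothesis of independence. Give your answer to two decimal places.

13.07; reject H₀

Row totals: 81, 124, 76, 136. Column totals: 170, 247. Grand total N = 417.
Expected counts (row total × column total / N):
  Poor, Fertiliser A: 81×170/417 = 33.022
  Poor, Fertiliser B: 81×247/417 = 47.978
  Fair, Fertiliser A: 124×170/417 = 50.552
  Fair, Fertiliser B: 124×247/417 = 73.448
  Good, Fertiliser A: 76×170/417 = 30.983
  Good, Fertiliser B: 76×247/417 = 45.017
  Excellent, Fertiliser A: 136×170/417 = 55.444
  Excellent, Fertiliser B: 136×247/417 = 80.556
Contributions (O − E)²/E:
  (37 − 33.022)²/33.022 = 0.4792
  (44 − 47.978)²/47.978 = 0.3298
  (34 − 50.552)²/50.552 = 5.4195
  (90 − 73.448)²/73.448 = 3.7301
  (36 − 30.983)²/30.983 = 0.8124
  (40 − 45.017)²/45.017 = 0.5591
  (63 − 55.444)²/55.444 = 1.0297
  (73 − 80.556)²/80.556 = 0.7087
χ² = 0.4792 + 0.3298 + 5.4195 + 3.7301 + 0.8124 + 0.5591 + 1.0297 + 0.7087 = 13.07
df = (4−1)(2−1) = 3. Since 13.07 > 6.251, reject the null hypothesis of independence at α = 0.1.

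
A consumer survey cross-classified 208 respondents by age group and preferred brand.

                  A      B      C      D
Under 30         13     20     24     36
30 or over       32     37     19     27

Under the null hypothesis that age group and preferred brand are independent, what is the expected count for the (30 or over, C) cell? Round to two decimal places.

23.77

Row total (30 or over) = 115; column total (C) = 43; grand total N = 208.
Expected count = (row total × column total) / N = 115 × 43 / 208 = 23.77.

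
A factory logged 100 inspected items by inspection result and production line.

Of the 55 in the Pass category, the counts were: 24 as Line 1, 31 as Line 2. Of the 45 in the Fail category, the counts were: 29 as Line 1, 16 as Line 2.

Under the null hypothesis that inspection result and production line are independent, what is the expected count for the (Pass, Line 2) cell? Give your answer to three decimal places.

Row total (Pass) = 55; column total (Line 2) = 47; grand total N = 100.
Expected count = (row total × column total) / N = 55 × 47 / 100 = 25.850.

25.850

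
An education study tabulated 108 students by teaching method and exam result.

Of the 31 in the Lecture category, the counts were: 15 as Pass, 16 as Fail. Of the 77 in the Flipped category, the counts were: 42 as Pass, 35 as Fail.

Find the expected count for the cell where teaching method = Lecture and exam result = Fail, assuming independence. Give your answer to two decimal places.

Row total (Lecture) = 31; column total (Fail) = 51; grand total N = 108.
Expected count = (row total × column total) / N = 31 × 51 / 108 = 14.64.

14.64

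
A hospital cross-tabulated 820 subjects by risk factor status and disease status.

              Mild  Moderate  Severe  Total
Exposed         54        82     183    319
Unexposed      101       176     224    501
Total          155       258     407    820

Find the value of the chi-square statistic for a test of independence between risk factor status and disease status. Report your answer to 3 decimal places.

Grand total N = 820.
Expected counts (row total × column total / N):
  Exposed, Mild: 319×155/820 = 60.2988
  Exposed, Moderate: 319×258/820 = 100.3683
  Exposed, Severe: 319×407/820 = 158.3329
  Unexposed, Mild: 501×155/820 = 94.7012
  Unexposed, Moderate: 501×258/820 = 157.6317
  Unexposed, Severe: 501×407/820 = 248.6671
Contributions (O − E)²/E:
  (54 − 60.2988)²/60.2988 = 0.6580
  (82 − 100.3683)²/100.3683 = 3.3616
  (183 − 158.3329)²/158.3329 = 3.8430
  (101 − 94.7012)²/94.7012 = 0.4189
  (176 − 157.6317)²/157.6317 = 2.1404
  (224 − 248.6671)²/248.6671 = 2.4469
χ² = 0.6580 + 3.3616 + 3.8430 + 0.4189 + 2.1404 + 2.4469 = 12.869

12.869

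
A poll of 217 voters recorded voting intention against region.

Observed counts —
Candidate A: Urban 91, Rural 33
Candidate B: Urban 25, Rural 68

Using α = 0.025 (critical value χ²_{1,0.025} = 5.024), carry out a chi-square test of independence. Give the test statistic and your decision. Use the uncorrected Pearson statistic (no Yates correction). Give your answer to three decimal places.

46.195; reject H₀

Row totals: 124, 93. Column totals: 116, 101. Grand total N = 217.
Expected counts (row total × column total / N):
  Candidate A, Urban: 124×116/217 = 66.2857
  Candidate A, Rural: 124×101/217 = 57.7143
  Candidate B, Urban: 93×116/217 = 49.7143
  Candidate B, Rural: 93×101/217 = 43.2857
Contributions (O − E)²/E:
  (91 − 66.2857)²/66.2857 = 9.2146
  (33 − 57.7143)²/57.7143 = 10.5831
  (25 − 49.7143)²/49.7143 = 12.2861
  (68 − 43.2857)²/43.2857 = 14.1108
χ² = 9.2146 + 10.5831 + 12.2861 + 14.1108 = 46.195
df = (2−1)(2−1) = 1. Since 46.195 > 5.024, reject the null hypothesis of independence at α = 0.025.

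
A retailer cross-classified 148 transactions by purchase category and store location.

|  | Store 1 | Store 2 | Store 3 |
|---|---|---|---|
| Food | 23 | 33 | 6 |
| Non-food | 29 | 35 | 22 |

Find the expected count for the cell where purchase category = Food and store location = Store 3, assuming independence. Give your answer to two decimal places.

Row total (Food) = 62; column total (Store 3) = 28; grand total N = 148.
Expected count = (row total × column total) / N = 62 × 28 / 148 = 11.73.

11.73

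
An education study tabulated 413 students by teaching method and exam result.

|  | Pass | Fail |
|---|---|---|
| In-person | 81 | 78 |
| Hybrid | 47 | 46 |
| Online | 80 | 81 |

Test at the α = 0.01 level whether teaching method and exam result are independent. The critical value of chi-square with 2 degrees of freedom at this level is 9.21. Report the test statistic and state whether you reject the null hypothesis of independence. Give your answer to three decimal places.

0.052; fail to reject H₀

Row totals: 159, 93, 161. Column totals: 208, 205. Grand total N = 413.
Expected counts (row total × column total / N):
  In-person, Pass: 159×208/413 = 80.0775
  In-person, Fail: 159×205/413 = 78.9225
  Hybrid, Pass: 93×208/413 = 46.8378
  Hybrid, Fail: 93×205/413 = 46.1622
  Online, Pass: 161×208/413 = 81.0847
  Online, Fail: 161×205/413 = 79.9153
Contributions (O − E)²/E:
  (81 − 80.0775)²/80.0775 = 0.0106
  (78 − 78.9225)²/78.9225 = 0.0108
  (47 − 46.8378)²/46.8378 = 0.0006
  (46 − 46.1622)²/46.1622 = 0.0006
  (80 − 81.0847)²/81.0847 = 0.0145
  (81 − 79.9153)²/79.9153 = 0.0147
χ² = 0.0106 + 0.0108 + 0.0006 + 0.0006 + 0.0145 + 0.0147 = 0.052
df = (3−1)(2−1) = 2. Since 0.052 < 9.21, fail to reject the null hypothesis of independence at α = 0.01.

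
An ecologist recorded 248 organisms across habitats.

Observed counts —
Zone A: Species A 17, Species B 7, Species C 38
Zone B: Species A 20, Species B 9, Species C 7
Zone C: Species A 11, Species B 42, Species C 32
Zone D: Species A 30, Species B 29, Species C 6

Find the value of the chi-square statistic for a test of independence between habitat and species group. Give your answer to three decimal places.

66.713

Row totals: 62, 36, 85, 65. Column totals: 78, 87, 83. Grand total N = 248.
Expected counts (row total × column total / N):
  Zone A, Species A: 62×78/248 = 19.5000
  Zone A, Species B: 62×87/248 = 21.7500
  Zone A, Species C: 62×83/248 = 20.7500
  Zone B, Species A: 36×78/248 = 11.3226
  Zone B, Species B: 36×87/248 = 12.6290
  Zone B, Species C: 36×83/248 = 12.0484
  Zone C, Species A: 85×78/248 = 26.7339
  Zone C, Species B: 85×87/248 = 29.8185
  Zone C, Species C: 85×83/248 = 28.4476
  Zone D, Species A: 65×78/248 = 20.4435
  Zone D, Species B: 65×87/248 = 22.8024
  Zone D, Species C: 65×83/248 = 21.7540
Contributions (O − E)²/E:
  (17 − 19.5000)²/19.5000 = 0.3205
  (7 − 21.7500)²/21.7500 = 10.0029
  (38 − 20.7500)²/20.7500 = 14.3404
  (20 − 11.3226)²/11.3226 = 6.6502
  (9 − 12.6290)²/12.6290 = 1.0428
  (7 − 12.0484)²/12.0484 = 2.1153
  (11 − 26.7339)²/26.7339 = 9.2600
  (42 − 29.8185)²/29.8185 = 4.9764
  (32 − 28.4476)²/28.4476 = 0.4436
  (30 − 20.4435)²/20.4435 = 4.4673
  (29 − 22.8024)²/22.8024 = 1.6845
  (6 − 21.7540)²/21.7540 = 11.4089
χ² = 0.3205 + 10.0029 + 14.3404 + 6.6502 + 1.0428 + 2.1153 + 9.2600 + 4.9764 + 0.4436 + 4.4673 + 1.6845 + 11.4089 = 66.713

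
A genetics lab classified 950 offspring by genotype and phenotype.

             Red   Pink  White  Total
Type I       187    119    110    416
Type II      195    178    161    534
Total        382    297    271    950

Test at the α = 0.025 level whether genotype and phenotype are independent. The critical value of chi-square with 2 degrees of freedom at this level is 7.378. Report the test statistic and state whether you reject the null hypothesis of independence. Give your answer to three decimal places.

Grand total N = 950.
Expected counts (row total × column total / N):
  Type I, Red: 416×382/950 = 167.2758
  Type I, Pink: 416×297/950 = 130.0547
  Type I, White: 416×271/950 = 118.6695
  Type II, Red: 534×382/950 = 214.7242
  Type II, Pink: 534×297/950 = 166.9453
  Type II, White: 534×271/950 = 152.3305
Contributions (O − E)²/E:
  (187 − 167.2758)²/167.2758 = 2.3258
  (119 − 130.0547)²/130.0547 = 0.9397
  (110 − 118.6695)²/118.6695 = 0.6334
  (195 − 214.7242)²/214.7242 = 1.8118
  (178 − 166.9453)²/166.9453 = 0.7320
  (161 − 152.3305)²/152.3305 = 0.4934
χ² = 2.3258 + 0.9397 + 0.6334 + 1.8118 + 0.7320 + 0.4934 = 6.936
df = (2−1)(3−1) = 2. Since 6.936 < 7.378, fail to reject the null hypothesis of independence at α = 0.025.

6.936; fail to reject H₀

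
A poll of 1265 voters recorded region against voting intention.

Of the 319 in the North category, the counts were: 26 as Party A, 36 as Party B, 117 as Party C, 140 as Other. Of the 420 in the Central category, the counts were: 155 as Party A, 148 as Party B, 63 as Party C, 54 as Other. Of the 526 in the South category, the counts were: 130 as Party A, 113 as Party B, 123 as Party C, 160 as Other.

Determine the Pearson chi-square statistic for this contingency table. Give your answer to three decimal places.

Row totals: 319, 420, 526. Column totals: 311, 297, 303, 354. Grand total N = 1265.
Expected counts (row total × column total / N):
  North, Party A: 319×311/1265 = 78.4261
  North, Party B: 319×297/1265 = 74.8957
  North, Party C: 319×303/1265 = 76.4087
  North, Other: 319×354/1265 = 89.2696
  Central, Party A: 420×311/1265 = 103.2569
  Central, Party B: 420×297/1265 = 98.6087
  Central, Party C: 420×303/1265 = 100.6008
  Central, Other: 420×354/1265 = 117.5336
  South, Party A: 526×311/1265 = 129.3170
  South, Party B: 526×297/1265 = 123.4957
  South, Party C: 526×303/1265 = 125.9905
  South, Other: 526×354/1265 = 147.1968
Contributions (O − E)²/E:
  (26 − 78.4261)²/78.4261 = 35.0457
  (36 − 74.8957)²/74.8957 = 20.1998
  (117 − 76.4087)²/76.4087 = 21.5637
  (140 − 89.2696)²/89.2696 = 28.8292
  (155 − 103.2569)²/103.2569 = 25.9290
  (148 − 98.6087)²/98.6087 = 24.7392
  (63 − 100.6008)²/100.6008 = 14.0538
  (54 − 117.5336)²/117.5336 = 34.3435
  (130 − 129.3170)²/129.3170 = 0.0036
  (113 − 123.4957)²/123.4957 = 0.8920
  (123 − 125.9905)²/125.9905 = 0.0710
  (160 − 147.1968)²/147.1968 = 1.1136
χ² = 35.0457 + 20.1998 + 21.5637 + 28.8292 + 25.9290 + 24.7392 + 14.0538 + 34.3435 + 0.0036 + 0.8920 + 0.0710 + 1.1136 = 206.784

206.784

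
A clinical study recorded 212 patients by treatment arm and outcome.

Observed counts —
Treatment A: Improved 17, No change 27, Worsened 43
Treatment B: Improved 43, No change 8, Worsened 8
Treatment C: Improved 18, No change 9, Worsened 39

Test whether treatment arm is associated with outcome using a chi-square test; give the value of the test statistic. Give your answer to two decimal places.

Row totals: 87, 59, 66. Column totals: 78, 44, 90. Grand total N = 212.
Expected counts (row total × column total / N):
  Treatment A, Improved: 87×78/212 = 32.0094
  Treatment A, No change: 87×44/212 = 18.0566
  Treatment A, Worsened: 87×90/212 = 36.9340
  Treatment B, Improved: 59×78/212 = 21.7075
  Treatment B, No change: 59×44/212 = 12.2453
  Treatment B, Worsened: 59×90/212 = 25.0472
  Treatment C, Improved: 66×78/212 = 24.2830
  Treatment C, No change: 66×44/212 = 13.6981
  Treatment C, Worsened: 66×90/212 = 28.0189
Contributions (O − E)²/E:
  (17 − 32.0094)²/32.0094 = 7.0380
  (27 − 18.0566)²/18.0566 = 4.4296
  (43 − 36.9340)²/36.9340 = 0.9963
  (43 − 21.7075)²/21.7075 = 20.8854
  (8 − 12.2453)²/12.2453 = 1.4718
  (8 − 25.0472)²/25.0472 = 11.6024
  (18 − 24.2830)²/24.2830 = 1.6257
  (9 − 13.6981)²/13.6981 = 1.6113
  (39 − 28.0189)²/28.0189 = 4.3037
χ² = 7.0380 + 4.4296 + 0.9963 + 20.8854 + 1.4718 + 11.6024 + 1.6257 + 1.6113 + 4.3037 = 53.96

53.96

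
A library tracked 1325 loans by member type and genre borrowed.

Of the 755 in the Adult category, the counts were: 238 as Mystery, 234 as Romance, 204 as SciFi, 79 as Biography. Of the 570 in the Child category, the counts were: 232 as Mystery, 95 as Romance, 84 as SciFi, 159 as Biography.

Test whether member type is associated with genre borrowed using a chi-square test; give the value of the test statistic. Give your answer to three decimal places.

112.048

Row totals: 755, 570. Column totals: 470, 329, 288, 238. Grand total N = 1325.
Expected counts (row total × column total / N):
  Adult, Mystery: 755×470/1325 = 267.8113
  Adult, Romance: 755×329/1325 = 187.4679
  Adult, SciFi: 755×288/1325 = 164.1057
  Adult, Biography: 755×238/1325 = 135.6151
  Child, Mystery: 570×470/1325 = 202.1887
  Child, Romance: 570×329/1325 = 141.5321
  Child, SciFi: 570×288/1325 = 123.8943
  Child, Biography: 570×238/1325 = 102.3849
Contributions (O − E)²/E:
  (238 − 267.8113)²/267.8113 = 3.3184
  (234 − 187.4679)²/187.4679 = 11.5499
  (204 − 164.1057)²/164.1057 = 9.6984
  (79 − 135.6151)²/135.6151 = 23.6350
  (232 − 202.1887)²/202.1887 = 4.3955
  (95 − 141.5321)²/141.5321 = 15.2986
  (84 − 123.8943)²/123.8943 = 12.8461
  (159 − 102.3849)²/102.3849 = 31.3061
χ² = 3.3184 + 11.5499 + 9.6984 + 23.6350 + 4.3955 + 15.2986 + 12.8461 + 31.3061 = 112.048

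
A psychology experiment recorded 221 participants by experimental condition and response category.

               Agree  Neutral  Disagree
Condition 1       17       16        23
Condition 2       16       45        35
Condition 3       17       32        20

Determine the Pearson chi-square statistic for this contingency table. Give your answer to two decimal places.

Row totals: 56, 96, 69. Column totals: 50, 93, 78. Grand total N = 221.
Expected counts (row total × column total / N):
  Condition 1, Agree: 56×50/221 = 12.670
  Condition 1, Neutral: 56×93/221 = 23.566
  Condition 1, Disagree: 56×78/221 = 19.765
  Condition 2, Agree: 96×50/221 = 21.719
  Condition 2, Neutral: 96×93/221 = 40.398
  Condition 2, Disagree: 96×78/221 = 33.882
  Condition 3, Agree: 69×50/221 = 15.611
  Condition 3, Neutral: 69×93/221 = 29.036
  Condition 3, Disagree: 69×78/221 = 24.353
Contributions (O − E)²/E:
  (17 − 12.670)²/12.670 = 1.4798
  (16 − 23.566)²/23.566 = 2.4291
  (23 − 19.765)²/19.765 = 0.5295
  (16 − 21.719)²/21.719 = 1.5059
  (45 − 40.398)²/40.398 = 0.5242
  (35 − 33.882)²/33.882 = 0.0369
  (17 − 15.611)²/15.611 = 0.1236
  (32 − 29.036)²/29.036 = 0.3026
  (20 − 24.353)²/24.353 = 0.7781
χ² = 1.4798 + 2.4291 + 0.5295 + 1.5059 + 0.5242 + 0.0369 + 0.1236 + 0.3026 + 0.7781 = 7.71

7.71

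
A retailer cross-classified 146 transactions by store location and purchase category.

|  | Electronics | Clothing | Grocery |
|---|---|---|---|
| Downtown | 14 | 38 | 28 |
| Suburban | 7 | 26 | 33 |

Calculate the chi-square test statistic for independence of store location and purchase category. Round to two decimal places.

3.68

Row totals: 80, 66. Column totals: 21, 64, 61. Grand total N = 146.
Expected counts (row total × column total / N):
  Downtown, Electronics: 80×21/146 = 11.507
  Downtown, Clothing: 80×64/146 = 35.068
  Downtown, Grocery: 80×61/146 = 33.425
  Suburban, Electronics: 66×21/146 = 9.493
  Suburban, Clothing: 66×64/146 = 28.932
  Suburban, Grocery: 66×61/146 = 27.575
Contributions (O − E)²/E:
  (14 − 11.507)²/11.507 = 0.5401
  (38 − 35.068)²/35.068 = 0.2451
  (28 − 33.425)²/33.425 = 0.8805
  (7 − 9.493)²/9.493 = 0.6547
  (26 − 28.932)²/28.932 = 0.2971
  (33 − 27.575)²/27.575 = 1.0673
χ² = 0.5401 + 0.2451 + 0.8805 + 0.6547 + 0.2971 + 1.0673 = 3.68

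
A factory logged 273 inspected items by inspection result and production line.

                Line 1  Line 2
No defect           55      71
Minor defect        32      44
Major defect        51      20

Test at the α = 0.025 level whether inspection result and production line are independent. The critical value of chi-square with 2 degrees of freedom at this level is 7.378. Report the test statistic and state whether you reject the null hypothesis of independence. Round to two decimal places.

17.43; reject H₀

Row totals: 126, 76, 71. Column totals: 138, 135. Grand total N = 273.
Expected counts (row total × column total / N):
  No defect, Line 1: 126×138/273 = 63.692
  No defect, Line 2: 126×135/273 = 62.308
  Minor defect, Line 1: 76×138/273 = 38.418
  Minor defect, Line 2: 76×135/273 = 37.582
  Major defect, Line 1: 71×138/273 = 35.890
  Major defect, Line 2: 71×135/273 = 35.110
Contributions (O − E)²/E:
  (55 − 63.692)²/63.692 = 1.1862
  (71 − 62.308)²/62.308 = 1.2125
  (32 − 38.418)²/38.418 = 1.0722
  (44 − 37.582)²/37.582 = 1.0960
  (51 − 35.890)²/35.890 = 6.3614
  (20 − 35.110)²/35.110 = 6.5028
χ² = 1.1862 + 1.2125 + 1.0722 + 1.0960 + 6.3614 + 6.5028 = 17.43
df = (3−1)(2−1) = 2. Since 17.43 > 7.378, reject the null hypothesis of independence at α = 0.025.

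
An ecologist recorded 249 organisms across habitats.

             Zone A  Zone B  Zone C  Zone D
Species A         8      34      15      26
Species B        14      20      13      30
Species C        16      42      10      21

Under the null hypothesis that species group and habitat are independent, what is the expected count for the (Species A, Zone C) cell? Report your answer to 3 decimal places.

Row total (Species A) = 83; column total (Zone C) = 38; grand total N = 249.
Expected count = (row total × column total) / N = 83 × 38 / 249 = 12.667.

12.667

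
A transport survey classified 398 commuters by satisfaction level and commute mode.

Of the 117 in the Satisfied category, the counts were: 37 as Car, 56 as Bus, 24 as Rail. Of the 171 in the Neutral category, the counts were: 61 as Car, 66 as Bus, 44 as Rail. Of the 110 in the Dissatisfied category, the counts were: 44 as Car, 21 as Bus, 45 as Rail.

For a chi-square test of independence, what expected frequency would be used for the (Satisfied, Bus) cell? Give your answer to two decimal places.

Row total (Satisfied) = 117; column total (Bus) = 143; grand total N = 398.
Expected count = (row total × column total) / N = 117 × 143 / 398 = 42.04.

42.04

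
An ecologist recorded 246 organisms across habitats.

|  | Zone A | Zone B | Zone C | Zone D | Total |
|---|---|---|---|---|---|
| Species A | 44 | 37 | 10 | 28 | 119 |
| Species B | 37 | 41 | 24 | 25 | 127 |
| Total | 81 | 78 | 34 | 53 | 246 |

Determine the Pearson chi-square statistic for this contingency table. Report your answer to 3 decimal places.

Grand total N = 246.
Expected counts (row total × column total / N):
  Species A, Zone A: 119×81/246 = 39.18293
  Species A, Zone B: 119×78/246 = 37.73171
  Species A, Zone C: 119×34/246 = 16.44715
  Species A, Zone D: 119×53/246 = 25.63821
  Species B, Zone A: 127×81/246 = 41.81707
  Species B, Zone B: 127×78/246 = 40.26829
  Species B, Zone C: 127×34/246 = 17.55285
  Species B, Zone D: 127×53/246 = 27.36179
Contributions (O − E)²/E:
  (44 − 39.18293)²/39.18293 = 0.5922
  (37 − 37.73171)²/37.73171 = 0.0142
  (10 − 16.44715)²/16.44715 = 2.5272
  (28 − 25.63821)²/25.63821 = 0.2176
  (37 − 41.81707)²/41.81707 = 0.5549
  (41 − 40.26829)²/40.26829 = 0.0133
  (24 − 17.55285)²/17.55285 = 2.3680
  (25 − 27.36179)²/27.36179 = 0.2039
χ² = 0.5922 + 0.0142 + 2.5272 + 0.2176 + 0.5549 + 0.0133 + 2.3680 + 0.2039 = 6.491

6.491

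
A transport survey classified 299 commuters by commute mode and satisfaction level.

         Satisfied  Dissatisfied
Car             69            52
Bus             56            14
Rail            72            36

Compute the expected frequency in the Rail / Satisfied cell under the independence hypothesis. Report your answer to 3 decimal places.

Row total (Rail) = 108; column total (Satisfied) = 197; grand total N = 299.
Expected count = (row total × column total) / N = 108 × 197 / 299 = 71.157.

71.157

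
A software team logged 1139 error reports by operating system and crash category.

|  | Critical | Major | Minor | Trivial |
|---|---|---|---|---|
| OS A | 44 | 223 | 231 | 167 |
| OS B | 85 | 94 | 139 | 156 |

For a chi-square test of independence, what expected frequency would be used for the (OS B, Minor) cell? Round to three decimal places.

Row total (OS B) = 474; column total (Minor) = 370; grand total N = 1139.
Expected count = (row total × column total) / N = 474 × 370 / 1139 = 153.977.

153.977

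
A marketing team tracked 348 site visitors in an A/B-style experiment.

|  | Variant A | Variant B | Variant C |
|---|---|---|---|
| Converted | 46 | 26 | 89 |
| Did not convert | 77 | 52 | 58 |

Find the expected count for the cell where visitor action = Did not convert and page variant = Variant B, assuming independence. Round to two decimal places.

41.91

Row total (Did not convert) = 187; column total (Variant B) = 78; grand total N = 348.
Expected count = (row total × column total) / N = 187 × 78 / 348 = 41.91.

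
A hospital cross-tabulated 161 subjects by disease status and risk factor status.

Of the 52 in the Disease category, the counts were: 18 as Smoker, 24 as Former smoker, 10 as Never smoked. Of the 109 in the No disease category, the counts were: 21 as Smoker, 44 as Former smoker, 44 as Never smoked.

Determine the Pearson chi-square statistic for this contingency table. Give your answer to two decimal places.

Row totals: 52, 109. Column totals: 39, 68, 54. Grand total N = 161.
Expected counts (row total × column total / N):
  Disease, Smoker: 52×39/161 = 12.596
  Disease, Former smoker: 52×68/161 = 21.963
  Disease, Never smoked: 52×54/161 = 17.441
  No disease, Smoker: 109×39/161 = 26.404
  No disease, Former smoker: 109×68/161 = 46.037
  No disease, Never smoked: 109×54/161 = 36.559
Contributions (O − E)²/E:
  (18 − 12.596)²/12.596 = 2.3185
  (24 − 21.963)²/21.963 = 0.1889
  (10 − 17.441)²/17.441 = 3.1746
  (21 − 26.404)²/26.404 = 1.1060
  (44 − 46.037)²/46.037 = 0.0901
  (44 − 36.559)²/36.559 = 1.5145
χ² = 2.3185 + 0.1889 + 3.1746 + 1.1060 + 0.0901 + 1.5145 = 8.39

8.39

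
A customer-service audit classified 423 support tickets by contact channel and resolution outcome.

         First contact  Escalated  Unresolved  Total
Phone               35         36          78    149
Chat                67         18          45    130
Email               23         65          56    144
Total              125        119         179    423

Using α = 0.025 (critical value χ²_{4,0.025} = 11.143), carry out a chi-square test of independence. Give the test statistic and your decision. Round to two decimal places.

Grand total N = 423.
Expected counts (row total × column total / N):
  Phone, First contact: 149×125/423 = 44.031
  Phone, Escalated: 149×119/423 = 41.917
  Phone, Unresolved: 149×179/423 = 63.052
  Chat, First contact: 130×125/423 = 38.416
  Chat, Escalated: 130×119/423 = 36.572
  Chat, Unresolved: 130×179/423 = 55.012
  Email, First contact: 144×125/423 = 42.553
  Email, Escalated: 144×119/423 = 40.511
  Email, Unresolved: 144×179/423 = 60.936
Contributions (O − E)²/E:
  (35 − 44.031)²/44.031 = 1.8523
  (36 − 41.917)²/41.917 = 0.8352
  (78 − 63.052)²/63.052 = 3.5438
  (67 − 38.416)²/38.416 = 21.2684
  (18 − 36.572)²/36.572 = 9.4312
  (45 − 55.012)²/55.012 = 1.8222
  (23 − 42.553)²/42.553 = 8.9846
  (65 − 40.511)²/40.511 = 14.8037
  (56 − 60.936)²/60.936 = 0.3998
χ² = 1.8523 + 0.8352 + 3.5438 + 21.2684 + 9.4312 + 1.8222 + 8.9846 + 14.8037 + 0.3998 = 62.94
df = (3−1)(3−1) = 4. Since 62.94 > 11.143, reject the null hypothesis of independence at α = 0.025.

62.94; reject H₀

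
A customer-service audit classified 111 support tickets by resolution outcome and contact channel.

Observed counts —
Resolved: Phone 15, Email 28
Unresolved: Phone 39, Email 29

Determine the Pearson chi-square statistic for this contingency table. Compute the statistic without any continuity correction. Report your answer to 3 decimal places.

5.324

Row totals: 43, 68. Column totals: 54, 57. Grand total N = 111.
Expected counts (row total × column total / N):
  Resolved, Phone: 43×54/111 = 20.9189
  Resolved, Email: 43×57/111 = 22.0811
  Unresolved, Phone: 68×54/111 = 33.0811
  Unresolved, Email: 68×57/111 = 34.9189
Contributions (O − E)²/E:
  (15 − 20.9189)²/20.9189 = 1.6747
  (28 − 22.0811)²/22.0811 = 1.5866
  (39 − 33.0811)²/33.0811 = 1.0590
  (29 − 34.9189)²/34.9189 = 1.0033
χ² = 1.6747 + 1.5866 + 1.0590 + 1.0033 = 5.324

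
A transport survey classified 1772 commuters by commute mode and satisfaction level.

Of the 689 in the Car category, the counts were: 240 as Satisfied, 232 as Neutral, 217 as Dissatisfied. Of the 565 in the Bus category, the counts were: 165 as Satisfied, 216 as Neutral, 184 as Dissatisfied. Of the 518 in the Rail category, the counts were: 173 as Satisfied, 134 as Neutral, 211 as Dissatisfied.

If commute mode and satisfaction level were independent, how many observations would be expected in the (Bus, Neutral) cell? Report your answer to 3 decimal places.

Row total (Bus) = 565; column total (Neutral) = 582; grand total N = 1772.
Expected count = (row total × column total) / N = 565 × 582 / 1772 = 185.570.

185.570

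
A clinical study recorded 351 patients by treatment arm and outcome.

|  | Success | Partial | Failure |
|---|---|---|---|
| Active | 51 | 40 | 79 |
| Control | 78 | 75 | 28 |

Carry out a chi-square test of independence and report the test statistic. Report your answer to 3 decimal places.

Row totals: 170, 181. Column totals: 129, 115, 107. Grand total N = 351.
Expected counts (row total × column total / N):
  Active, Success: 170×129/351 = 62.4786
  Active, Partial: 170×115/351 = 55.6980
  Active, Failure: 170×107/351 = 51.8234
  Control, Success: 181×129/351 = 66.5214
  Control, Partial: 181×115/351 = 59.3020
  Control, Failure: 181×107/351 = 55.1766
Contributions (O − E)²/E:
  (51 − 62.4786)²/62.4786 = 2.1089
  (40 − 55.6980)²/55.6980 = 4.4243
  (79 − 51.8234)²/51.8234 = 14.2516
  (78 − 66.5214)²/66.5214 = 1.9807
  (75 − 59.3020)²/59.3020 = 4.1555
  (28 − 55.1766)²/55.1766 = 13.3855
χ² = 2.1089 + 4.4243 + 14.2516 + 1.9807 + 4.1555 + 13.3855 = 40.307

40.307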